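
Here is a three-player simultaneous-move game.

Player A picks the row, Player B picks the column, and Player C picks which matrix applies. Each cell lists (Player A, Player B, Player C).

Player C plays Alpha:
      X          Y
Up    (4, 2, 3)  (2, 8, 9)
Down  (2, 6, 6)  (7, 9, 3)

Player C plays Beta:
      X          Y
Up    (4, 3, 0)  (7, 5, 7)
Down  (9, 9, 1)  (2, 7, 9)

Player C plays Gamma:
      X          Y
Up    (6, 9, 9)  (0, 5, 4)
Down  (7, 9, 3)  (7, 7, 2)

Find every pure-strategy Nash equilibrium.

Player A against (X, Alpha): payoffs 4, 2 → best response Up.
Player A against (X, Beta): payoffs 4, 9 → best response Down.
Player A against (X, Gamma): payoffs 6, 7 → best response Down.
Player A against (Y, Alpha): payoffs 2, 7 → best response Down.
Player A against (Y, Beta): payoffs 7, 2 → best response Up.
Player A against (Y, Gamma): payoffs 0, 7 → best response Down.
Player B against (Up, Alpha): payoffs 2, 8 → best response Y.
Player B against (Up, Beta): payoffs 3, 5 → best response Y.
Player B against (Up, Gamma): payoffs 9, 5 → best response X.
Player B against (Down, Alpha): payoffs 6, 9 → best response Y.
Player B against (Down, Beta): payoffs 9, 7 → best response X.
Player B against (Down, Gamma): payoffs 9, 7 → best response X.
Player C against (Up, X): payoffs 3, 0, 9 → best response Gamma.
Player C against (Up, Y): payoffs 9, 7, 4 → best response Alpha.
Player C against (Down, X): payoffs 6, 1, 3 → best response Alpha.
Player C against (Down, Y): payoffs 3, 9, 2 → best response Beta.
No profile is a mutual best response for all players.

There is no pure-strategy Nash equilibrium.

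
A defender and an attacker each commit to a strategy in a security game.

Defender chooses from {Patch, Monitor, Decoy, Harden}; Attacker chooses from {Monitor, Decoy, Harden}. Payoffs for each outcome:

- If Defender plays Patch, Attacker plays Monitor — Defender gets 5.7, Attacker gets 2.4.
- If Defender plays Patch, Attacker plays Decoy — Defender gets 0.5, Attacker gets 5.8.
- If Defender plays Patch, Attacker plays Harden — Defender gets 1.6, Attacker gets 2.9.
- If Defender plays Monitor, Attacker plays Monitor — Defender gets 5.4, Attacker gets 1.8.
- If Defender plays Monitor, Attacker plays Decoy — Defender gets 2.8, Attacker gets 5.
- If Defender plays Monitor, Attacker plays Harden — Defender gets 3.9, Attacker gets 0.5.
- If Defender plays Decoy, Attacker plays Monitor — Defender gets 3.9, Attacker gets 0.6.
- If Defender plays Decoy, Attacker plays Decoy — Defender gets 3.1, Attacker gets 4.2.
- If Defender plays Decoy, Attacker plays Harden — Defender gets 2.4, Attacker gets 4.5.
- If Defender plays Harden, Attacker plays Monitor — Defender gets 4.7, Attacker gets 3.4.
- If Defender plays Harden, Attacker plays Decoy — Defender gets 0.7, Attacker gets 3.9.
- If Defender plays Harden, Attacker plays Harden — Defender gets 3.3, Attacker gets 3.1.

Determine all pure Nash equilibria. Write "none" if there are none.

Defender against Monitor: payoffs 5.7, 5.4, 3.9, 4.7 → best response Patch.
Defender against Decoy: payoffs 0.5, 2.8, 3.1, 0.7 → best response Decoy.
Defender against Harden: payoffs 1.6, 3.9, 2.4, 3.3 → best response Monitor.
Attacker against Patch: payoffs 2.4, 5.8, 2.9 → best response Decoy.
Attacker against Monitor: payoffs 1.8, 5, 0.5 → best response Decoy.
Attacker against Decoy: payoffs 0.6, 4.2, 4.5 → best response Harden.
Attacker against Harden: payoffs 3.4, 3.9, 3.1 → best response Decoy.
No profile is a mutual best response for all players.

none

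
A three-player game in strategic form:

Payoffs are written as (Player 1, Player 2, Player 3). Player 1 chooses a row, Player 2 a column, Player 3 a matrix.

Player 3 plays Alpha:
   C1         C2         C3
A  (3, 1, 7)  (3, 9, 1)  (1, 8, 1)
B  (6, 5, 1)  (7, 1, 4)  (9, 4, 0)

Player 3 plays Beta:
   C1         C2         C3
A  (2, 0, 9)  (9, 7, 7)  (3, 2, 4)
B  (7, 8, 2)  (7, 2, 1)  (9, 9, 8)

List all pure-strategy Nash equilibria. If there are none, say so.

Pure-strategy Nash equilibria: (A, C2, Beta) and (B, C3, Beta)

Mark each player's best response to every combination of opponents' strategies; a profile where every player is best-responding is a pure Nash equilibrium.
Player 1 against (C1, Alpha): payoffs 3, 6 → best response B.
Player 1 against (C1, Beta): payoffs 2, 7 → best response B.
Player 1 against (C2, Alpha): payoffs 3, 7 → best response B.
Player 1 against (C2, Beta): payoffs 9, 7 → best response A.
Player 1 against (C3, Alpha): payoffs 1, 9 → best response B.
Player 1 against (C3, Beta): payoffs 3, 9 → best response B.
Player 2 against (A, Alpha): payoffs 1, 9, 8 → best response C2.
Player 2 against (A, Beta): payoffs 0, 7, 2 → best response C2.
Player 2 against (B, Alpha): payoffs 5, 1, 4 → best response C1.
Player 2 against (B, Beta): payoffs 8, 2, 9 → best response C3.
Player 3 against (A, C1): payoffs 7, 9 → best response Beta.
Player 3 against (A, C2): payoffs 1, 7 → best response Beta.
Player 3 against (A, C3): payoffs 1, 4 → best response Beta.
Player 3 against (B, C1): payoffs 1, 2 → best response Beta.
Player 3 against (B, C2): payoffs 4, 1 → best response Alpha.
Player 3 against (B, C3): payoffs 0, 8 → best response Beta.
Mutual best responses: (A, C2, Beta); (B, C3, Beta).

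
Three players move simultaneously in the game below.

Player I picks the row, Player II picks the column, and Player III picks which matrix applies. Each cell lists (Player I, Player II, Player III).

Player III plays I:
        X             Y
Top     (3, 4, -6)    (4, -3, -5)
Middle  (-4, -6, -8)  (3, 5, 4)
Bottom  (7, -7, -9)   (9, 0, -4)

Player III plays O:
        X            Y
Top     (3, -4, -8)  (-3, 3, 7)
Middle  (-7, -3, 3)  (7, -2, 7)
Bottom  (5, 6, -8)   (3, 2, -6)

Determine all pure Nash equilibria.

(Middle, Y, O) and (Bottom, X, O) and (Bottom, Y, I)

(Top, X, I): Player I can switch to Bottom (3 → 7). Not NE.
(Top, X, O): Player I can switch to Bottom (3 → 5). Not NE.
(Top, Y, I): Player I can switch to Bottom (4 → 9). Not NE.
(Top, Y, O): Player I can switch to Middle (-3 → 7). Not NE.
(Middle, X, I): Player I can switch to Top (-4 → 3). Not NE.
(Middle, X, O): Player I can switch to Top (-7 → 3). Not NE.
(Middle, Y, I): Player I can switch to Top (3 → 4). Not NE.
(Middle, Y, O): Player I gets 7, best alternative 3; Player II gets -2, best alternative -3; Player III gets 7, best alternative 4. No profitable deviation — NE.
(Bottom, X, I): Player II can switch to Y (-7 → 0). Not NE.
(Bottom, X, O): Player I gets 5, best alternative 3; Player II gets 6, best alternative 2; Player III gets -8, best alternative -9. No profitable deviation — NE.
(Bottom, Y, I): Player I gets 9, best alternative 4; Player II gets 0, best alternative -7; Player III gets -4, best alternative -6. No profitable deviation — NE.
(Bottom, Y, O): Player I can switch to Middle (3 → 7). Not NE.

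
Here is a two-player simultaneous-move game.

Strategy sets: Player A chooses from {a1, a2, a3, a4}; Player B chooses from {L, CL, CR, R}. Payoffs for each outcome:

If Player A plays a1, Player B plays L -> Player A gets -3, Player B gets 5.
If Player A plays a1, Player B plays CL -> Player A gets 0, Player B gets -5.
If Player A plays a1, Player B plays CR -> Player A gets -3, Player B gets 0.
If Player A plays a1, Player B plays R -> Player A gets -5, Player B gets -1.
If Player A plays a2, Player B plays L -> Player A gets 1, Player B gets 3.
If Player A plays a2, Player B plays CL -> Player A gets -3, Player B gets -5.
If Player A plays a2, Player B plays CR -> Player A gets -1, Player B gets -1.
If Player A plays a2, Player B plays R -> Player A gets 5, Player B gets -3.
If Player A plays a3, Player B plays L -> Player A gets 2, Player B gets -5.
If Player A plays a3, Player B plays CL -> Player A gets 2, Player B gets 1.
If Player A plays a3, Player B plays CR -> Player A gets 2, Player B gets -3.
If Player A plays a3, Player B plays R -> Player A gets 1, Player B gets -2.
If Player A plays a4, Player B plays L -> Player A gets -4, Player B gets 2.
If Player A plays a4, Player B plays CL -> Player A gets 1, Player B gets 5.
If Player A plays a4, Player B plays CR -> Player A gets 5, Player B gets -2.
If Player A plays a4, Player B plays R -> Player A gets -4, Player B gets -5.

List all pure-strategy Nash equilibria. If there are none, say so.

Pure NE: (a3, CL)

Player A against L: payoffs -3, 1, 2, -4 → best response a3.
Player A against CL: payoffs 0, -3, 2, 1 → best response a3.
Player A against CR: payoffs -3, -1, 2, 5 → best response a4.
Player A against R: payoffs -5, 5, 1, -4 → best response a2.
Player B against a1: payoffs 5, -5, 0, -1 → best response L.
Player B against a2: payoffs 3, -5, -1, -3 → best response L.
Player B against a3: payoffs -5, 1, -3, -2 → best response CL.
Player B against a4: payoffs 2, 5, -2, -5 → best response CL.
Mutual best responses: (a3, CL).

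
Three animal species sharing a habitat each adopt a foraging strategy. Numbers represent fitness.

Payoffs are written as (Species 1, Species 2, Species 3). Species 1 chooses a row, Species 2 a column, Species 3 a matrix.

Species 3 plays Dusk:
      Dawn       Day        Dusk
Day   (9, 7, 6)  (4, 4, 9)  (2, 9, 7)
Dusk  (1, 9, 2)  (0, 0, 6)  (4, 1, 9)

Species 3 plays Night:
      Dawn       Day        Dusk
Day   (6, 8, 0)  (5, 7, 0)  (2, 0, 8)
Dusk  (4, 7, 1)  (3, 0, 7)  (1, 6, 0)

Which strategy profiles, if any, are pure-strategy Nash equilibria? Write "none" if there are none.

No pure-strategy Nash equilibrium.

(Day, Dawn, Dusk): Species 2 can switch to Dusk (7 → 9). Not NE.
(Day, Dawn, Night): Species 3 can switch to Dusk (0 → 6). Not NE.
(Day, Day, Dusk): Species 2 can switch to Dawn (4 → 7). Not NE.
(Day, Day, Night): Species 2 can switch to Dawn (7 → 8). Not NE.
(Day, Dusk, Dusk): Species 1 can switch to Dusk (2 → 4). Not NE.
(Day, Dusk, Night): Species 2 can switch to Dawn (0 → 8). Not NE.
(Dusk, Dawn, Dusk): Species 1 can switch to Day (1 → 9). Not NE.
(Dusk, Dawn, Night): Species 1 can switch to Day (4 → 6). Not NE.
(Dusk, Day, Dusk): Species 1 can switch to Day (0 → 4). Not NE.
(Dusk, Day, Night): Species 1 can switch to Day (3 → 5). Not NE.
(Dusk, Dusk, Dusk): Species 2 can switch to Dawn (1 → 9). Not NE.
(Dusk, Dusk, Night): Species 1 can switch to Day (1 → 2). Not NE.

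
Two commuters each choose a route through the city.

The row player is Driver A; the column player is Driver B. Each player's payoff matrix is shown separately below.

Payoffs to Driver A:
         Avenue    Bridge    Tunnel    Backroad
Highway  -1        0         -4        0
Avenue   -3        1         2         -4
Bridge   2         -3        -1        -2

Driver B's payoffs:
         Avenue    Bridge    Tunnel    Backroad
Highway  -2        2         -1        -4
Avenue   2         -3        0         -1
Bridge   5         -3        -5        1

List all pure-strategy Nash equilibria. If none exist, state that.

(Highway, Avenue): Driver A can switch to Bridge (-1 → 2). Not NE.
(Highway, Bridge): Driver A can switch to Avenue (0 → 1). Not NE.
(Highway, Tunnel): Driver A can switch to Avenue (-4 → 2). Not NE.
(Highway, Backroad): Driver B can switch to Avenue (-4 → -2). Not NE.
(Avenue, Avenue): Driver A can switch to Highway (-3 → -1). Not NE.
(Avenue, Bridge): Driver B can switch to Avenue (-3 → 2). Not NE.
(Avenue, Tunnel): Driver B can switch to Avenue (0 → 2). Not NE.
(Avenue, Backroad): Driver A can switch to Highway (-4 → 0). Not NE.
(Bridge, Avenue): Driver A gets 2, best alternative -1; Driver B gets 5, best alternative 1. No profitable deviation — NE.
(The remaining 3 profiles each have a profitable deviation by the same check.)

Pure NE: (Bridge, Avenue)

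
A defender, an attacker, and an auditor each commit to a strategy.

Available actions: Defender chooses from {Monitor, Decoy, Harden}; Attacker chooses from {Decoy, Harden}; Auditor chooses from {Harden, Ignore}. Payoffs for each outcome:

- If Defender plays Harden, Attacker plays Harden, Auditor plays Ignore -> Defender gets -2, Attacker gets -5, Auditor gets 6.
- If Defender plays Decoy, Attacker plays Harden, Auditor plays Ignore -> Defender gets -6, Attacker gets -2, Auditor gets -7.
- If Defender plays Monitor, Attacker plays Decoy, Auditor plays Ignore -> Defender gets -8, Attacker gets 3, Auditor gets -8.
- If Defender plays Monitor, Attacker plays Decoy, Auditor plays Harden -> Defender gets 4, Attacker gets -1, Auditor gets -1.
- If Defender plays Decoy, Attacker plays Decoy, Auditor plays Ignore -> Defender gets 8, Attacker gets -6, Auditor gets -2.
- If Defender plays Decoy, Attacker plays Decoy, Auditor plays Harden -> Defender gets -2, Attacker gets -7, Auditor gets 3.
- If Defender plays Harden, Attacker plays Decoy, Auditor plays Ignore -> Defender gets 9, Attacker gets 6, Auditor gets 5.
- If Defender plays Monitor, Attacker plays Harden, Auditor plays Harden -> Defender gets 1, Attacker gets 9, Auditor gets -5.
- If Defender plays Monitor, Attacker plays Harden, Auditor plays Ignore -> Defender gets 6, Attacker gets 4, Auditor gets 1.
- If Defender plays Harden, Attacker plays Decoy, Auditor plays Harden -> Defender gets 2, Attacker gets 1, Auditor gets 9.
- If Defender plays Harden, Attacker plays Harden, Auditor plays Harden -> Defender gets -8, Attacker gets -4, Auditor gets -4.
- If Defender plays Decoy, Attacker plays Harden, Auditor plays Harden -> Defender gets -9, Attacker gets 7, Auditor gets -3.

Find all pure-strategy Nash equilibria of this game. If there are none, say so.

Defender against (Decoy, Harden): payoffs 4, -2, 2 → best response Monitor.
Defender against (Decoy, Ignore): payoffs -8, 8, 9 → best response Harden.
Defender against (Harden, Harden): payoffs 1, -9, -8 → best response Monitor.
Defender against (Harden, Ignore): payoffs 6, -6, -2 → best response Monitor.
Attacker against (Monitor, Harden): payoffs -1, 9 → best response Harden.
Attacker against (Monitor, Ignore): payoffs 3, 4 → best response Harden.
Attacker against (Decoy, Harden): payoffs -7, 7 → best response Harden.
Attacker against (Decoy, Ignore): payoffs -6, -2 → best response Harden.
Attacker against (Harden, Harden): payoffs 1, -4 → best response Decoy.
Attacker against (Harden, Ignore): payoffs 6, -5 → best response Decoy.
Auditor against (Monitor, Decoy): payoffs -1, -8 → best response Harden.
Auditor against (Monitor, Harden): payoffs -5, 1 → best response Ignore.
Auditor against (Decoy, Decoy): payoffs 3, -2 → best response Harden.
Auditor against (Decoy, Harden): payoffs -3, -7 → best response Harden.
Auditor against (Harden, Decoy): payoffs 9, 5 → best response Harden.
Auditor against (Harden, Harden): payoffs -4, 6 → best response Ignore.
Mutual best responses: (Monitor, Harden, Ignore).

(Monitor, Harden, Ignore)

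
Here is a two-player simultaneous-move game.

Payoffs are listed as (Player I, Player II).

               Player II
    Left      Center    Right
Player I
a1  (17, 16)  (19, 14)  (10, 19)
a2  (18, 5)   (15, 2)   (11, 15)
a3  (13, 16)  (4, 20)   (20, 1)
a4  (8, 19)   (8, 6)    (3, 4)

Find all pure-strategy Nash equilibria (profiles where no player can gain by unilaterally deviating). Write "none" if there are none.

none

Player I against Left: payoffs 17, 18, 13, 8 → best response a2.
Player I against Center: payoffs 19, 15, 4, 8 → best response a1.
Player I against Right: payoffs 10, 11, 20, 3 → best response a3.
Player II against a1: payoffs 16, 14, 19 → best response Right.
Player II against a2: payoffs 5, 2, 15 → best response Right.
Player II against a3: payoffs 16, 20, 1 → best response Center.
Player II against a4: payoffs 19, 6, 4 → best response Left.
No profile is a mutual best response for all players.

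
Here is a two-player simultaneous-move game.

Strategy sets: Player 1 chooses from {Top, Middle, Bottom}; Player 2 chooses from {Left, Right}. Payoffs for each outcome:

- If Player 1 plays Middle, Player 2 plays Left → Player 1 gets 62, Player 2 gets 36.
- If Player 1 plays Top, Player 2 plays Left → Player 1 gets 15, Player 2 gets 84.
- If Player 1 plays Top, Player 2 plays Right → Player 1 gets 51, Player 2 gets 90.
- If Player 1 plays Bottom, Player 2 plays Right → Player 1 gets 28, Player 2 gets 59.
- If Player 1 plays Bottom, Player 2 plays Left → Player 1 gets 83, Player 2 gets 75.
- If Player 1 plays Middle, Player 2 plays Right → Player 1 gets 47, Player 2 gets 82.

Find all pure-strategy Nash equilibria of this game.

Pure-strategy Nash equilibria: (Top, Right); (Bottom, Left)

Mark each player's best response to every combination of opponents' strategies; a profile where every player is best-responding is a pure Nash equilibrium.
Player 1 against Left: payoffs 15, 62, 83 → best response Bottom.
Player 1 against Right: payoffs 51, 47, 28 → best response Top.
Player 2 against Top: payoffs 84, 90 → best response Right.
Player 2 against Middle: payoffs 36, 82 → best response Right.
Player 2 against Bottom: payoffs 75, 59 → best response Left.
Mutual best responses: (Top, Right); (Bottom, Left).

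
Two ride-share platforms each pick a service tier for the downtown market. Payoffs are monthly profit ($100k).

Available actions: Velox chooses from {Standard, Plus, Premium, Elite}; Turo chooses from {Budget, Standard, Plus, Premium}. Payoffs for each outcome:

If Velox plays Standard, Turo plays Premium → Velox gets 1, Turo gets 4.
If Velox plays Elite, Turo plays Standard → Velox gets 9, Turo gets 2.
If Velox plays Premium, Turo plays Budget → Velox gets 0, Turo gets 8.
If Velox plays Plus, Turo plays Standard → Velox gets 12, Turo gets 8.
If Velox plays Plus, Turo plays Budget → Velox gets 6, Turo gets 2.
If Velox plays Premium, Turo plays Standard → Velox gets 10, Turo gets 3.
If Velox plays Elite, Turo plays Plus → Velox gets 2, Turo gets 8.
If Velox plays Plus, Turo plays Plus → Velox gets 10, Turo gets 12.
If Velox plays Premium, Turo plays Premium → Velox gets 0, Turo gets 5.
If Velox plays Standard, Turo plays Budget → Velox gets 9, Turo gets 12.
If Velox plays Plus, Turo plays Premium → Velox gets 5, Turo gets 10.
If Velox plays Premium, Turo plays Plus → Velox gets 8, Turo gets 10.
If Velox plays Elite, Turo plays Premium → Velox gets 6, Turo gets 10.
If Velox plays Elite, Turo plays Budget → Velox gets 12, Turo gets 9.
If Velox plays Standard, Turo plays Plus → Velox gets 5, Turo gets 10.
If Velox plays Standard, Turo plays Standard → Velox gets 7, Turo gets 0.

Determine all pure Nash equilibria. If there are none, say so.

Velox against Budget: payoffs 9, 6, 0, 12 → best response Elite.
Velox against Standard: payoffs 7, 12, 10, 9 → best response Plus.
Velox against Plus: payoffs 5, 10, 8, 2 → best response Plus.
Velox against Premium: payoffs 1, 5, 0, 6 → best response Elite.
Turo against Standard: payoffs 12, 0, 10, 4 → best response Budget.
Turo against Plus: payoffs 2, 8, 12, 10 → best response Plus.
Turo against Premium: payoffs 8, 3, 10, 5 → best response Plus.
Turo against Elite: payoffs 9, 2, 8, 10 → best response Premium.
Mutual best responses: (Plus, Plus); (Elite, Premium).

Pure-strategy Nash equilibria: (Plus, Plus) and (Elite, Premium)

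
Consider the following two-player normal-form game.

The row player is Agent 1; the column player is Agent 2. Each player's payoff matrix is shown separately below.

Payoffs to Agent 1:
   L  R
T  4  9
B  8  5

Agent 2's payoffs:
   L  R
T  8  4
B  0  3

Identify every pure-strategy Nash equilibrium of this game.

No pure-strategy Nash equilibrium.

For each player, find the best response to each opponent profile; mutual best responses are the pure NE.
Agent 1 against L: payoffs 4, 8 → best response B.
Agent 1 against R: payoffs 9, 5 → best response T.
Agent 2 against T: payoffs 8, 4 → best response L.
Agent 2 against B: payoffs 0, 3 → best response R.
No profile is a mutual best response for all players.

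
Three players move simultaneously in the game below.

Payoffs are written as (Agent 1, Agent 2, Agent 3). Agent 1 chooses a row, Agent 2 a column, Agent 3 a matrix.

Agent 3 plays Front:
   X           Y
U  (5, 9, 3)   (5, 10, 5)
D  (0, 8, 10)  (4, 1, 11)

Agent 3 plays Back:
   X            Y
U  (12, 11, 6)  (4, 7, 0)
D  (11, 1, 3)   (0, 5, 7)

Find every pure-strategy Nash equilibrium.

Agent 1 against (X, Front): payoffs 5, 0 → best response U.
Agent 1 against (X, Back): payoffs 12, 11 → best response U.
Agent 1 against (Y, Front): payoffs 5, 4 → best response U.
Agent 1 against (Y, Back): payoffs 4, 0 → best response U.
Agent 2 against (U, Front): payoffs 9, 10 → best response Y.
Agent 2 against (U, Back): payoffs 11, 7 → best response X.
Agent 2 against (D, Front): payoffs 8, 1 → best response X.
Agent 2 against (D, Back): payoffs 1, 5 → best response Y.
Agent 3 against (U, X): payoffs 3, 6 → best response Back.
Agent 3 against (U, Y): payoffs 5, 0 → best response Front.
Agent 3 against (D, X): payoffs 10, 3 → best response Front.
Agent 3 against (D, Y): payoffs 11, 7 → best response Front.
Mutual best responses: (U, X, Back); (U, Y, Front).

(U, X, Back); (U, Y, Front)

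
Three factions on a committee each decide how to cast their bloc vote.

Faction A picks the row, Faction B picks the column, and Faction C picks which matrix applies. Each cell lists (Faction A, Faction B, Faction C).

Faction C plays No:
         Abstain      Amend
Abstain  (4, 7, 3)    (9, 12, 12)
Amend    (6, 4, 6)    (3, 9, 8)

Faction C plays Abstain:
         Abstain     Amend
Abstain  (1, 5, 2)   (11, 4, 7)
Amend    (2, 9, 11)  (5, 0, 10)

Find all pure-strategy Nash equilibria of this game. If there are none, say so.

(Abstain, Amend, No) and (Amend, Abstain, Abstain)

Faction A against (Abstain, No): payoffs 4, 6 → best response Amend.
Faction A against (Abstain, Abstain): payoffs 1, 2 → best response Amend.
Faction A against (Amend, No): payoffs 9, 3 → best response Abstain.
Faction A against (Amend, Abstain): payoffs 11, 5 → best response Abstain.
Faction B against (Abstain, No): payoffs 7, 12 → best response Amend.
Faction B against (Abstain, Abstain): payoffs 5, 4 → best response Abstain.
Faction B against (Amend, No): payoffs 4, 9 → best response Amend.
Faction B against (Amend, Abstain): payoffs 9, 0 → best response Abstain.
Faction C against (Abstain, Abstain): payoffs 3, 2 → best response No.
Faction C against (Abstain, Amend): payoffs 12, 7 → best response No.
Faction C against (Amend, Abstain): payoffs 6, 11 → best response Abstain.
Faction C against (Amend, Amend): payoffs 8, 10 → best response Abstain.
Mutual best responses: (Abstain, Amend, No); (Amend, Abstain, Abstain).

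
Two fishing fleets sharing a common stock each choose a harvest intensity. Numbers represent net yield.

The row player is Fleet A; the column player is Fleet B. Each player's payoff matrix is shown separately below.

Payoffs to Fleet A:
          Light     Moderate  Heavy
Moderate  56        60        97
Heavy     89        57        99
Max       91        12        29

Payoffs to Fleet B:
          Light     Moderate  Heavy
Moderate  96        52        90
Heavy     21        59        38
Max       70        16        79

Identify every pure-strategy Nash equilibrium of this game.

Fleet A against Light: payoffs 56, 89, 91 → best response Max.
Fleet A against Moderate: payoffs 60, 57, 12 → best response Moderate.
Fleet A against Heavy: payoffs 97, 99, 29 → best response Heavy.
Fleet B against Moderate: payoffs 96, 52, 90 → best response Light.
Fleet B against Heavy: payoffs 21, 59, 38 → best response Moderate.
Fleet B against Max: payoffs 70, 16, 79 → best response Heavy.
No profile is a mutual best response for all players.

There is no pure-strategy Nash equilibrium.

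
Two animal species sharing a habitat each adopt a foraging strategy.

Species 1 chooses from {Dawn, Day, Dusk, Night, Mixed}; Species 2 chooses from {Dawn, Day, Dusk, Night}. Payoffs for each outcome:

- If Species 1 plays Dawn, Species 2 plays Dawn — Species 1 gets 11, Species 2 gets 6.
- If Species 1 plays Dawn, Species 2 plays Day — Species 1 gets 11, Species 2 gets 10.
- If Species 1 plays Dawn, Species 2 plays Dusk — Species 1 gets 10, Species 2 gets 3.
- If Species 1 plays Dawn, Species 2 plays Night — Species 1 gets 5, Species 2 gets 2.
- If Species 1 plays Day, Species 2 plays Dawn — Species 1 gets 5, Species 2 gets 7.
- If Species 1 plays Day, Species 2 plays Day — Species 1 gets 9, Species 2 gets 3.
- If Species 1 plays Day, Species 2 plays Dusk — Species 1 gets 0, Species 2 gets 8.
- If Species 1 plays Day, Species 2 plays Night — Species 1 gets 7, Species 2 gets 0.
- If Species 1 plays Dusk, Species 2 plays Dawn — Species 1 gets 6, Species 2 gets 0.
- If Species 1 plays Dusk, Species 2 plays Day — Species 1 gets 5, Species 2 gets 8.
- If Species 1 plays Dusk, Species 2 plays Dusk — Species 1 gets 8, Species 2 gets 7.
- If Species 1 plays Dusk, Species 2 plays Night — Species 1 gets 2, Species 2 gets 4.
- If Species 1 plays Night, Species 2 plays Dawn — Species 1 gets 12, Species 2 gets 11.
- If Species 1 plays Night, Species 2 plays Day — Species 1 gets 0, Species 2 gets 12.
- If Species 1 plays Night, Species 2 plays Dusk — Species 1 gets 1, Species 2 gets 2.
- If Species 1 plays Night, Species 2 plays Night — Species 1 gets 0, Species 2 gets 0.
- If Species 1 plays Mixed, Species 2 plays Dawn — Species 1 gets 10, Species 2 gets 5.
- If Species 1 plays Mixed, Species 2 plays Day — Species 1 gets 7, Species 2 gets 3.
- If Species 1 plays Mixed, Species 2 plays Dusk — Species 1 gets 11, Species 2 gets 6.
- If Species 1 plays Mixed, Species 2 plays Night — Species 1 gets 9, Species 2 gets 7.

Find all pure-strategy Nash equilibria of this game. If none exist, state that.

(Dawn, Day), (Mixed, Night)

(Dawn, Dawn): Species 1 can switch to Night (11 → 12). Not NE.
(Dawn, Day): Species 1 gets 11, best alternative 9; Species 2 gets 10, best alternative 6. No profitable deviation — NE.
(Dawn, Dusk): Species 1 can switch to Mixed (10 → 11). Not NE.
(Dawn, Night): Species 1 can switch to Day (5 → 7). Not NE.
(Day, Dawn): Species 1 can switch to Dawn (5 → 11). Not NE.
(Day, Day): Species 1 can switch to Dawn (9 → 11). Not NE.
(Day, Dusk): Species 1 can switch to Dawn (0 → 10). Not NE.
(Day, Night): Species 1 can switch to Mixed (7 → 9). Not NE.
(Dusk, Dawn): Species 1 can switch to Dawn (6 → 11). Not NE.
(Dusk, Day): Species 1 can switch to Dawn (5 → 11). Not NE.
(Dusk, Dusk): Species 1 can switch to Dawn (8 → 10). Not NE.
(Mixed, Night): Species 1 gets 9, best alternative 7; Species 2 gets 7, best alternative 6. No profitable deviation — NE.
(The remaining 8 profiles each have a profitable deviation by the same check.)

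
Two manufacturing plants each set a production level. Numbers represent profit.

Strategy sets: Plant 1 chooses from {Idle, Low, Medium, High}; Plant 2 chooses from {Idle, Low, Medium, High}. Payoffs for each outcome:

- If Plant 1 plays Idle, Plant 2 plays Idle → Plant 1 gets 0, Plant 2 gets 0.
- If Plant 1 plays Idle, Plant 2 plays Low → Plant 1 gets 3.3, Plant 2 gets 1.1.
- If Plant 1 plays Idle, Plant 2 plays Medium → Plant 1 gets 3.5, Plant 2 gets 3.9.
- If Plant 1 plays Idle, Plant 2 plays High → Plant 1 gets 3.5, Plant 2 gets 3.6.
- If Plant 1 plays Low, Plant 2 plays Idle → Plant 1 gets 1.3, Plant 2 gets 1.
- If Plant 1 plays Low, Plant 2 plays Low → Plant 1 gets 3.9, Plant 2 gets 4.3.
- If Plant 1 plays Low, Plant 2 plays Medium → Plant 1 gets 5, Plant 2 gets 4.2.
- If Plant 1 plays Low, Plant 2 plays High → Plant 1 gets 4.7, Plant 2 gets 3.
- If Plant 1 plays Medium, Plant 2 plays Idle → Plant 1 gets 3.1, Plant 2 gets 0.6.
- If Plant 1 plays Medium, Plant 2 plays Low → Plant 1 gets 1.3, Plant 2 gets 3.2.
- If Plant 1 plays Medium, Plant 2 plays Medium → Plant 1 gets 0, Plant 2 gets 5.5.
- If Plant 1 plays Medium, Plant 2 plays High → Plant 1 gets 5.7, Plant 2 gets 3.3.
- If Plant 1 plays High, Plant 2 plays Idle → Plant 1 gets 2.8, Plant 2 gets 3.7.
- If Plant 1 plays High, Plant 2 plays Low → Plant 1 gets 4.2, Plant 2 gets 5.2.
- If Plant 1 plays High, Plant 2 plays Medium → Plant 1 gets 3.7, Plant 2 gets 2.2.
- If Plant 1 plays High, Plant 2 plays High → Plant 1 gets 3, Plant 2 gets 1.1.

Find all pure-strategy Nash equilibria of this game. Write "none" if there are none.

(High, Low)

Plant 1 against Idle: payoffs 0, 1.3, 3.1, 2.8 → best response Medium.
Plant 1 against Low: payoffs 3.3, 3.9, 1.3, 4.2 → best response High.
Plant 1 against Medium: payoffs 3.5, 5, 0, 3.7 → best response Low.
Plant 1 against High: payoffs 3.5, 4.7, 5.7, 3 → best response Medium.
Plant 2 against Idle: payoffs 0, 1.1, 3.9, 3.6 → best response Medium.
Plant 2 against Low: payoffs 1, 4.3, 4.2, 3 → best response Low.
Plant 2 against Medium: payoffs 0.6, 3.2, 5.5, 3.3 → best response Medium.
Plant 2 against High: payoffs 3.7, 5.2, 2.2, 1.1 → best response Low.
Mutual best responses: (High, Low).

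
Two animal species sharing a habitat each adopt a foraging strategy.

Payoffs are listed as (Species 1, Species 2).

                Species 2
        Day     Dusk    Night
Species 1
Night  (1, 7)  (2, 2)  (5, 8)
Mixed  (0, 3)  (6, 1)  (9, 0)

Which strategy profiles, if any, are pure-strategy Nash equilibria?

(Night, Day): Species 2 can switch to Night (7 → 8). Not NE.
(Night, Dusk): Species 1 can switch to Mixed (2 → 6). Not NE.
(Night, Night): Species 1 can switch to Mixed (5 → 9). Not NE.
(Mixed, Day): Species 1 can switch to Night (0 → 1). Not NE.
(Mixed, Dusk): Species 2 can switch to Day (1 → 3). Not NE.
(Mixed, Night): Species 2 can switch to Day (0 → 3). Not NE.

none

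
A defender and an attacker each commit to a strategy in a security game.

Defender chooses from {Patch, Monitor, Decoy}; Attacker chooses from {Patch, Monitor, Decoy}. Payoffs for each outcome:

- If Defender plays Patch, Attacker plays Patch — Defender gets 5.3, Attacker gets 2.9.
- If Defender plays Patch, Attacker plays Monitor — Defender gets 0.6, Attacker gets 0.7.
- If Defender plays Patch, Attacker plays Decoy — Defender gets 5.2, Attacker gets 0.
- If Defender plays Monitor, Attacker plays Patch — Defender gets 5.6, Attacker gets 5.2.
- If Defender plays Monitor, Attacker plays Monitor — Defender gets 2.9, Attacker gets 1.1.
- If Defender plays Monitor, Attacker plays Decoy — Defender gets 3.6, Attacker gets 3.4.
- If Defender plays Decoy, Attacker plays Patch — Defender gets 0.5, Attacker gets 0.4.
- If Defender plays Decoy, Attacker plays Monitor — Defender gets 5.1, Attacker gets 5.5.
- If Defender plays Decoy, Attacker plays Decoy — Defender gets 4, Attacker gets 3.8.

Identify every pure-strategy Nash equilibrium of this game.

Check each profile: it is a Nash equilibrium iff no player can strictly gain by switching unilaterally.
(Patch, Patch): Defender can switch to Monitor (5.3 → 5.6). Not NE.
(Patch, Monitor): Defender can switch to Monitor (0.6 → 2.9). Not NE.
(Patch, Decoy): Attacker can switch to Patch (0 → 2.9). Not NE.
(Monitor, Patch): Defender gets 5.6, best alternative 5.3; Attacker gets 5.2, best alternative 3.4. No profitable deviation — NE.
(Monitor, Monitor): Defender can switch to Decoy (2.9 → 5.1). Not NE.
(Monitor, Decoy): Defender can switch to Patch (3.6 → 5.2). Not NE.
(Decoy, Patch): Defender can switch to Patch (0.5 → 5.3). Not NE.
(Decoy, Monitor): Defender gets 5.1, best alternative 2.9; Attacker gets 5.5, best alternative 3.8. No profitable deviation — NE.
(Decoy, Decoy): Defender can switch to Patch (4 → 5.2). Not NE.

The pure Nash equilibria are (Monitor, Patch), (Decoy, Monitor).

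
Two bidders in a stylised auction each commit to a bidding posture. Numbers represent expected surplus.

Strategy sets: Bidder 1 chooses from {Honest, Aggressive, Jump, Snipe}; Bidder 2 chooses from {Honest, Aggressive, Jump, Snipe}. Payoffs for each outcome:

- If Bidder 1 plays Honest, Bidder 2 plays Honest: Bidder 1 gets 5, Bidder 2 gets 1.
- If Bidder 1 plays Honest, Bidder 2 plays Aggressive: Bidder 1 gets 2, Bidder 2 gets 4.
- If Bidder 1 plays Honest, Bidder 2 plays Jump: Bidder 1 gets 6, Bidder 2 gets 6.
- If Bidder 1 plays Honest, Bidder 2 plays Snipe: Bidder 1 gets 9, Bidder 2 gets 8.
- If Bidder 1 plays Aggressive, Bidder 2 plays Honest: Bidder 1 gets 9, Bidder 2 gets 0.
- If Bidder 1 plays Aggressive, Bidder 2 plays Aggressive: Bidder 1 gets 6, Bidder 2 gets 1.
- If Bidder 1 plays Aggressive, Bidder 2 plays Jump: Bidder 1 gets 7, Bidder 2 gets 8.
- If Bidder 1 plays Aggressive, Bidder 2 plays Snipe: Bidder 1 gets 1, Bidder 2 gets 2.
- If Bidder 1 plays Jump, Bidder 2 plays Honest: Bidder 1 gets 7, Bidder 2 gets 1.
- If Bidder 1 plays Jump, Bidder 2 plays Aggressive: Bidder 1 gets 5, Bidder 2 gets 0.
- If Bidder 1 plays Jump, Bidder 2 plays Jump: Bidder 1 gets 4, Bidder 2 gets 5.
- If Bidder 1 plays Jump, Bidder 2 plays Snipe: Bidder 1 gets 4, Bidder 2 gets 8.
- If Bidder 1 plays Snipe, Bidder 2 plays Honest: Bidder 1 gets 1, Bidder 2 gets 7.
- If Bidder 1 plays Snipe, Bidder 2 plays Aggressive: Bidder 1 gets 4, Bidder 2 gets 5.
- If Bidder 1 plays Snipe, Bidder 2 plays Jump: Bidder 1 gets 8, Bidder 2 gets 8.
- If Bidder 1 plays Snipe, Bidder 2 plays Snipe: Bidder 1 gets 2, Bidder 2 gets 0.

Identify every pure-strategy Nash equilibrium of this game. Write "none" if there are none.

(Honest, Snipe); (Snipe, Jump)

For each player, find the best response to each opponent profile; mutual best responses are the pure NE.
Bidder 1 against Honest: payoffs 5, 9, 7, 1 → best response Aggressive.
Bidder 1 against Aggressive: payoffs 2, 6, 5, 4 → best response Aggressive.
Bidder 1 against Jump: payoffs 6, 7, 4, 8 → best response Snipe.
Bidder 1 against Snipe: payoffs 9, 1, 4, 2 → best response Honest.
Bidder 2 against Honest: payoffs 1, 4, 6, 8 → best response Snipe.
Bidder 2 against Aggressive: payoffs 0, 1, 8, 2 → best response Jump.
Bidder 2 against Jump: payoffs 1, 0, 5, 8 → best response Snipe.
Bidder 2 against Snipe: payoffs 7, 5, 8, 0 → best response Jump.
Mutual best responses: (Honest, Snipe); (Snipe, Jump).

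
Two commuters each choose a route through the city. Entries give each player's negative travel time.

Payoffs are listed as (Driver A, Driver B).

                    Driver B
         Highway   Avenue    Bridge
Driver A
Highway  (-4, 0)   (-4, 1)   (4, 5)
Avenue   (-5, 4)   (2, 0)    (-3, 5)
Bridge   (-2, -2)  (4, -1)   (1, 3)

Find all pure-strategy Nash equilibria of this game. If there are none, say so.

(Highway, Bridge)

Driver A against Highway: payoffs -4, -5, -2 → best response Bridge.
Driver A against Avenue: payoffs -4, 2, 4 → best response Bridge.
Driver A against Bridge: payoffs 4, -3, 1 → best response Highway.
Driver B against Highway: payoffs 0, 1, 5 → best response Bridge.
Driver B against Avenue: payoffs 4, 0, 5 → best response Bridge.
Driver B against Bridge: payoffs -2, -1, 3 → best response Bridge.
Mutual best responses: (Highway, Bridge).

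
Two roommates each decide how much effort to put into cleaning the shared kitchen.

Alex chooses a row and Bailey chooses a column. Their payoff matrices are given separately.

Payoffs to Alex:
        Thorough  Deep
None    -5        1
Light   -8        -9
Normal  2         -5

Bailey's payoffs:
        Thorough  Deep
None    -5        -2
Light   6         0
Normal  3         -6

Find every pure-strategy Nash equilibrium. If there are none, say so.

Alex against Thorough: payoffs -5, -8, 2 → best response Normal.
Alex against Deep: payoffs 1, -9, -5 → best response None.
Bailey against None: payoffs -5, -2 → best response Deep.
Bailey against Light: payoffs 6, 0 → best response Thorough.
Bailey against Normal: payoffs 3, -6 → best response Thorough.
Mutual best responses: (None, Deep); (Normal, Thorough).

(None, Deep), (Normal, Thorough)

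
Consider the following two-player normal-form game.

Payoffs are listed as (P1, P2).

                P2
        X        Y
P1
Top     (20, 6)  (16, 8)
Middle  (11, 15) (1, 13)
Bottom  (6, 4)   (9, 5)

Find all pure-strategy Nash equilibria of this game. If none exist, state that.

Check each profile: it is a Nash equilibrium iff no player can strictly gain by switching unilaterally.
(Top, X): P2 can switch to Y (6 → 8). Not NE.
(Top, Y): P1 gets 16, best alternative 9; P2 gets 8, best alternative 6. No profitable deviation — NE.
(Middle, X): P1 can switch to Top (11 → 20). Not NE.
(Middle, Y): P1 can switch to Top (1 → 16). Not NE.
(Bottom, X): P1 can switch to Top (6 → 20). Not NE.
(Bottom, Y): P1 can switch to Top (9 → 16). Not NE.

The unique pure-strategy Nash equilibrium is (Top, Y).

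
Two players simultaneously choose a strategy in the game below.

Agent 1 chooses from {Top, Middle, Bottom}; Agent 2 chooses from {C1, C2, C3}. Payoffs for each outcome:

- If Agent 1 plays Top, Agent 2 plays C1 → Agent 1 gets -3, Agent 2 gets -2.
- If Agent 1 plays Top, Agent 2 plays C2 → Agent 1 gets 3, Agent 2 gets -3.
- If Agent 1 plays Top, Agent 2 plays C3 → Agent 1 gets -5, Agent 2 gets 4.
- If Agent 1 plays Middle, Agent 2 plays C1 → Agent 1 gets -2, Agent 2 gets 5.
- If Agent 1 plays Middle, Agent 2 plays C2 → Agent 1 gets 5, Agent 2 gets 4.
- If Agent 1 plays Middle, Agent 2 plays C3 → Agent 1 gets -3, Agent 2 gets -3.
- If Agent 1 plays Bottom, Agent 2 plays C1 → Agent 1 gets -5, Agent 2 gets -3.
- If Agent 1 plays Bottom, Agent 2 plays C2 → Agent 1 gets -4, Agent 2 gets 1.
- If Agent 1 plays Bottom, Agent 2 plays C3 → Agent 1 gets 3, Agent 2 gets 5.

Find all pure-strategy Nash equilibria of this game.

Pure-strategy Nash equilibria: (Middle, C1); (Bottom, C3)

Check each profile: it is a Nash equilibrium iff no player can strictly gain by switching unilaterally.
(Top, C1): Agent 1 can switch to Middle (-3 → -2). Not NE.
(Top, C2): Agent 1 can switch to Middle (3 → 5). Not NE.
(Top, C3): Agent 1 can switch to Middle (-5 → -3). Not NE.
(Middle, C1): Agent 1 gets -2, best alternative -3; Agent 2 gets 5, best alternative 4. No profitable deviation — NE.
(Middle, C2): Agent 2 can switch to C1 (4 → 5). Not NE.
(Middle, C3): Agent 1 can switch to Bottom (-3 → 3). Not NE.
(Bottom, C1): Agent 1 can switch to Top (-5 → -3). Not NE.
(Bottom, C2): Agent 1 can switch to Top (-4 → 3). Not NE.
(Bottom, C3): Agent 1 gets 3, best alternative -3; Agent 2 gets 5, best alternative 1. No profitable deviation — NE.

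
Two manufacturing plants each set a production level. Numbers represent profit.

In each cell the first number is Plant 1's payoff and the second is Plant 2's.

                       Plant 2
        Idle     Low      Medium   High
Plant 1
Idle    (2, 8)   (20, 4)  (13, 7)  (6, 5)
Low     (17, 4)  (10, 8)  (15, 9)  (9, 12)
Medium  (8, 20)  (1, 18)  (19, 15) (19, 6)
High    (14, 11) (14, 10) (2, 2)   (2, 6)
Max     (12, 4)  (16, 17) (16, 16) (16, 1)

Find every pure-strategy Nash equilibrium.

(Idle, Idle): Plant 1 can switch to Low (2 → 17). Not NE.
(Idle, Low): Plant 2 can switch to Idle (4 → 8). Not NE.
(Idle, Medium): Plant 1 can switch to Low (13 → 15). Not NE.
(Idle, High): Plant 1 can switch to Low (6 → 9). Not NE.
(Low, Idle): Plant 2 can switch to Low (4 → 8). Not NE.
(Low, Low): Plant 1 can switch to Idle (10 → 20). Not NE.
(Low, Medium): Plant 1 can switch to Medium (15 → 19). Not NE.
(Low, High): Plant 1 can switch to Medium (9 → 19). Not NE.
(Medium, Idle): Plant 1 can switch to Low (8 → 17). Not NE.
(Medium, Low): Plant 1 can switch to Idle (1 → 20). Not NE.
(The remaining 10 profiles each have a profitable deviation by the same check.)

There is no pure-strategy Nash equilibrium.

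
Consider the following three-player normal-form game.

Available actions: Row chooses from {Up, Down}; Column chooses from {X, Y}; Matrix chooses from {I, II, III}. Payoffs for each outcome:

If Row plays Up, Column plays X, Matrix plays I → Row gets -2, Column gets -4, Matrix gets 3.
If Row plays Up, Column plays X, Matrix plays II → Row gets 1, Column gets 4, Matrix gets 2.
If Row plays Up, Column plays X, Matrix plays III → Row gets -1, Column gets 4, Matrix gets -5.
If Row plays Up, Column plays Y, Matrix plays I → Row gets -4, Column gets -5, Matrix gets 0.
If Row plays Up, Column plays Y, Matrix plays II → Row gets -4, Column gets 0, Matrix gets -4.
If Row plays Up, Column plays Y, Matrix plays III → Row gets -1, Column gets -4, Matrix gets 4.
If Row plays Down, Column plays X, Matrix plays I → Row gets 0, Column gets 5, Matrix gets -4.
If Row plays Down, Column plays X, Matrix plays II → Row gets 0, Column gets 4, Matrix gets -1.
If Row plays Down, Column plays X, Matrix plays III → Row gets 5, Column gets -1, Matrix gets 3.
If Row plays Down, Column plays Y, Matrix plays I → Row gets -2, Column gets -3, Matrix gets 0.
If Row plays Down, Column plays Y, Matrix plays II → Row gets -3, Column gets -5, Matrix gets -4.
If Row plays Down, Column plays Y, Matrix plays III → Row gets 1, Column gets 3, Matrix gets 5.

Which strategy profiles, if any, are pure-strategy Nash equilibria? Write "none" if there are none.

(Down, Y, III)

Check each profile: it is a Nash equilibrium iff no player can strictly gain by switching unilaterally.
(Up, X, I): Row can switch to Down (-2 → 0). Not NE.
(Up, X, II): Matrix can switch to I (2 → 3). Not NE.
(Up, X, III): Row can switch to Down (-1 → 5). Not NE.
(Up, Y, I): Row can switch to Down (-4 → -2). Not NE.
(Up, Y, II): Row can switch to Down (-4 → -3). Not NE.
(Up, Y, III): Row can switch to Down (-1 → 1). Not NE.
(Down, X, I): Matrix can switch to II (-4 → -1). Not NE.
(Down, X, II): Row can switch to Up (0 → 1). Not NE.
(Down, X, III): Column can switch to Y (-1 → 3). Not NE.
(Down, Y, I): Column can switch to X (-3 → 5). Not NE.
(Down, Y, II): Column can switch to X (-5 → 4). Not NE.
(Down, Y, III): Row gets 1, best alternative -1; Column gets 3, best alternative -1; Matrix gets 5, best alternative 0. No profitable deviation — NE.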